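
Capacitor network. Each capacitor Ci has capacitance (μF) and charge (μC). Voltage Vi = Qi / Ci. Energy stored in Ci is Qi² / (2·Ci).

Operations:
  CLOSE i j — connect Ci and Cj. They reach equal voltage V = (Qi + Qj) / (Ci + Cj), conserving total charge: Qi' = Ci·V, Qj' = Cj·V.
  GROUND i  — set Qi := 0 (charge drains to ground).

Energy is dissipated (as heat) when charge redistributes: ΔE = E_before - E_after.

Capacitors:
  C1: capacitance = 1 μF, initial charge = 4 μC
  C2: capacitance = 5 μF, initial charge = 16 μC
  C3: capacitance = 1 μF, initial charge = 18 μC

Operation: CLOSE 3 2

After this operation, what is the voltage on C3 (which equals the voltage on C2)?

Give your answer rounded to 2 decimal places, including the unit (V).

Answer: 5.67 V

Derivation:
Initial: C1(1μF, Q=4μC, V=4.00V), C2(5μF, Q=16μC, V=3.20V), C3(1μF, Q=18μC, V=18.00V)
Op 1: CLOSE 3-2: Q_total=34.00, C_total=6.00, V=5.67; Q3=5.67, Q2=28.33; dissipated=91.267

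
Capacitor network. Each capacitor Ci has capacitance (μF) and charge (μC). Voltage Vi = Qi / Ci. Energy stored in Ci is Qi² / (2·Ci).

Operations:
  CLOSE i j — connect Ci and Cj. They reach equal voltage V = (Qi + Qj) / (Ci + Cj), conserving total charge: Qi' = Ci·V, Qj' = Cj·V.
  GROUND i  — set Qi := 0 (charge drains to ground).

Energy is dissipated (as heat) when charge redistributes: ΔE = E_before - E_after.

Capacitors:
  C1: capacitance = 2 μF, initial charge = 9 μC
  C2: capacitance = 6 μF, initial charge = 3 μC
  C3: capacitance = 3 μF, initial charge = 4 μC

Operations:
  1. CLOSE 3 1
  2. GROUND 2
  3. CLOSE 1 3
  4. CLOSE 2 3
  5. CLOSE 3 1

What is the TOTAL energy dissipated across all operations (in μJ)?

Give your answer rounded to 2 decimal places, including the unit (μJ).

Initial: C1(2μF, Q=9μC, V=4.50V), C2(6μF, Q=3μC, V=0.50V), C3(3μF, Q=4μC, V=1.33V)
Op 1: CLOSE 3-1: Q_total=13.00, C_total=5.00, V=2.60; Q3=7.80, Q1=5.20; dissipated=6.017
Op 2: GROUND 2: Q2=0; energy lost=0.750
Op 3: CLOSE 1-3: Q_total=13.00, C_total=5.00, V=2.60; Q1=5.20, Q3=7.80; dissipated=0.000
Op 4: CLOSE 2-3: Q_total=7.80, C_total=9.00, V=0.87; Q2=5.20, Q3=2.60; dissipated=6.760
Op 5: CLOSE 3-1: Q_total=7.80, C_total=5.00, V=1.56; Q3=4.68, Q1=3.12; dissipated=1.803
Total dissipated: 15.329 μJ

Answer: 15.33 μJ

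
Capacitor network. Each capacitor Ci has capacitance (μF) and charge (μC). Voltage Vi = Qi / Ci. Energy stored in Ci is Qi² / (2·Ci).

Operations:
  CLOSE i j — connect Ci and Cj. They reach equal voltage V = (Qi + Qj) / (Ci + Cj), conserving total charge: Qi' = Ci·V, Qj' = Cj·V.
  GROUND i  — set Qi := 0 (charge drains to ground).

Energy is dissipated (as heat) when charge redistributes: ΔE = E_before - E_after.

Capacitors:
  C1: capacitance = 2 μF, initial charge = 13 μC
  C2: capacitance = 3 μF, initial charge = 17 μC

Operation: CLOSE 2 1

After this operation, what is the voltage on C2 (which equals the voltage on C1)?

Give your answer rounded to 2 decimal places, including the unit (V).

Initial: C1(2μF, Q=13μC, V=6.50V), C2(3μF, Q=17μC, V=5.67V)
Op 1: CLOSE 2-1: Q_total=30.00, C_total=5.00, V=6.00; Q2=18.00, Q1=12.00; dissipated=0.417

Answer: 6.00 V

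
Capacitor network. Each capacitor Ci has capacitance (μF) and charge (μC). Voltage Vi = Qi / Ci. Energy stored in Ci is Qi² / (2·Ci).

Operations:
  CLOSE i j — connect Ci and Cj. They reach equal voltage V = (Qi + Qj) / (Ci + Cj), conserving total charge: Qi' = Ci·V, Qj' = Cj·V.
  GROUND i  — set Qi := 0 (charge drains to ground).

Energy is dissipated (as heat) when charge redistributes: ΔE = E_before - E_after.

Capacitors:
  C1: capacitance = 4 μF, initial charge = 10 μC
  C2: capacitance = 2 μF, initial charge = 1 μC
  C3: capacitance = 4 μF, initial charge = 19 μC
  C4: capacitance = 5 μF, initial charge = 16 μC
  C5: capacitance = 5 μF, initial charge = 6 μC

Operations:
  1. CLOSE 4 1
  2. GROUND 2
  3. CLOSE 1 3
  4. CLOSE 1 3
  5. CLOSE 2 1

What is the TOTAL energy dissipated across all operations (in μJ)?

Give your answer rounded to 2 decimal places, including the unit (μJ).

Initial: C1(4μF, Q=10μC, V=2.50V), C2(2μF, Q=1μC, V=0.50V), C3(4μF, Q=19μC, V=4.75V), C4(5μF, Q=16μC, V=3.20V), C5(5μF, Q=6μC, V=1.20V)
Op 1: CLOSE 4-1: Q_total=26.00, C_total=9.00, V=2.89; Q4=14.44, Q1=11.56; dissipated=0.544
Op 2: GROUND 2: Q2=0; energy lost=0.250
Op 3: CLOSE 1-3: Q_total=30.56, C_total=8.00, V=3.82; Q1=15.28, Q3=15.28; dissipated=3.464
Op 4: CLOSE 1-3: Q_total=30.56, C_total=8.00, V=3.82; Q1=15.28, Q3=15.28; dissipated=0.000
Op 5: CLOSE 2-1: Q_total=15.28, C_total=6.00, V=2.55; Q2=5.09, Q1=10.19; dissipated=9.725
Total dissipated: 13.984 μJ

Answer: 13.98 μJ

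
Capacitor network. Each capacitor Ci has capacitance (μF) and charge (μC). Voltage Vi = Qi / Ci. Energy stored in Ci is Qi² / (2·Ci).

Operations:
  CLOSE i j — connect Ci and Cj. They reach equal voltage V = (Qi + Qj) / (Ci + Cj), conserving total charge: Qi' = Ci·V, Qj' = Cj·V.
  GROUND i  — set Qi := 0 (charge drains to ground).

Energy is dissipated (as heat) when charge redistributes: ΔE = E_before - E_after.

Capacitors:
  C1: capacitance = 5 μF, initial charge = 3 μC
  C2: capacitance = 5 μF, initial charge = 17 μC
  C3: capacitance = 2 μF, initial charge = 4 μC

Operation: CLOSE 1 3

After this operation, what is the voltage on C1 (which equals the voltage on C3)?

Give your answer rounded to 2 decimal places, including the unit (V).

Initial: C1(5μF, Q=3μC, V=0.60V), C2(5μF, Q=17μC, V=3.40V), C3(2μF, Q=4μC, V=2.00V)
Op 1: CLOSE 1-3: Q_total=7.00, C_total=7.00, V=1.00; Q1=5.00, Q3=2.00; dissipated=1.400

Answer: 1.00 V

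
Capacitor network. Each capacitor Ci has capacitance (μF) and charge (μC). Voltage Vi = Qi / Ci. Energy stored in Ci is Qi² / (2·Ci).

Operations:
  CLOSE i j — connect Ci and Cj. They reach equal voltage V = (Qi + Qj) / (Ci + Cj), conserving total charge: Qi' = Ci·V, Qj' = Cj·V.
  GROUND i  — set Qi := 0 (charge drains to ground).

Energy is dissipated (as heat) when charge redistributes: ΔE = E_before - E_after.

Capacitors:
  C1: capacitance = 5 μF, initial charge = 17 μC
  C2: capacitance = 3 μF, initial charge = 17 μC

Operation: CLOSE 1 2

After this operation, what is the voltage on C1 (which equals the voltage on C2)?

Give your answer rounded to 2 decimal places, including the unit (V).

Answer: 4.25 V

Derivation:
Initial: C1(5μF, Q=17μC, V=3.40V), C2(3μF, Q=17μC, V=5.67V)
Op 1: CLOSE 1-2: Q_total=34.00, C_total=8.00, V=4.25; Q1=21.25, Q2=12.75; dissipated=4.817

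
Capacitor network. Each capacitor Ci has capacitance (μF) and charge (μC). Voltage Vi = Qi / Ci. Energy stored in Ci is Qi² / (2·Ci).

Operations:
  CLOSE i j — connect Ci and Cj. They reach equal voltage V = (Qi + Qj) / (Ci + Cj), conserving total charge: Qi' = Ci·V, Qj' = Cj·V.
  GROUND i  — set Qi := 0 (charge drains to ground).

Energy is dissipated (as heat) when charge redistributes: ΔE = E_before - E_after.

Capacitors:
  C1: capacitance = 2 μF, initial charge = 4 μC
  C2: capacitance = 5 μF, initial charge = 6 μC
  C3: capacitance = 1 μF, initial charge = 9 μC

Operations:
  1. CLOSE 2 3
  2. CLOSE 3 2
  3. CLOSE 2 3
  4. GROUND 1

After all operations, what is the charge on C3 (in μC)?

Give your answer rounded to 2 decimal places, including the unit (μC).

Initial: C1(2μF, Q=4μC, V=2.00V), C2(5μF, Q=6μC, V=1.20V), C3(1μF, Q=9μC, V=9.00V)
Op 1: CLOSE 2-3: Q_total=15.00, C_total=6.00, V=2.50; Q2=12.50, Q3=2.50; dissipated=25.350
Op 2: CLOSE 3-2: Q_total=15.00, C_total=6.00, V=2.50; Q3=2.50, Q2=12.50; dissipated=0.000
Op 3: CLOSE 2-3: Q_total=15.00, C_total=6.00, V=2.50; Q2=12.50, Q3=2.50; dissipated=0.000
Op 4: GROUND 1: Q1=0; energy lost=4.000
Final charges: Q1=0.00, Q2=12.50, Q3=2.50

Answer: 2.50 μC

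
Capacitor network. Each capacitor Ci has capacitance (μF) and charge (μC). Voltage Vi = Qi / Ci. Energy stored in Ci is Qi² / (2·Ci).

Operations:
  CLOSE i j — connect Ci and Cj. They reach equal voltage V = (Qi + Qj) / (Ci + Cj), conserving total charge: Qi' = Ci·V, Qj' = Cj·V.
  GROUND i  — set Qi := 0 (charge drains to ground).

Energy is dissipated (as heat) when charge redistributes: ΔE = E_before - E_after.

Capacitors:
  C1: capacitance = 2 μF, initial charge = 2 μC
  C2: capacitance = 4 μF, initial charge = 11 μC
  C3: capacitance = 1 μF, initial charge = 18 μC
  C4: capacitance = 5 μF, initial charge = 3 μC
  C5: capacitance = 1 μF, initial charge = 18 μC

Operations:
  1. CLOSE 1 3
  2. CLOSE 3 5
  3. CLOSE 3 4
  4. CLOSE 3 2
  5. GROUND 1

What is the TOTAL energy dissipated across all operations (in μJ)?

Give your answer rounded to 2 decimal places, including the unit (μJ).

Answer: 230.27 μJ

Derivation:
Initial: C1(2μF, Q=2μC, V=1.00V), C2(4μF, Q=11μC, V=2.75V), C3(1μF, Q=18μC, V=18.00V), C4(5μF, Q=3μC, V=0.60V), C5(1μF, Q=18μC, V=18.00V)
Op 1: CLOSE 1-3: Q_total=20.00, C_total=3.00, V=6.67; Q1=13.33, Q3=6.67; dissipated=96.333
Op 2: CLOSE 3-5: Q_total=24.67, C_total=2.00, V=12.33; Q3=12.33, Q5=12.33; dissipated=32.111
Op 3: CLOSE 3-4: Q_total=15.33, C_total=6.00, V=2.56; Q3=2.56, Q4=12.78; dissipated=57.363
Op 4: CLOSE 3-2: Q_total=13.56, C_total=5.00, V=2.71; Q3=2.71, Q2=10.84; dissipated=0.015
Op 5: GROUND 1: Q1=0; energy lost=44.444
Total dissipated: 230.267 μJ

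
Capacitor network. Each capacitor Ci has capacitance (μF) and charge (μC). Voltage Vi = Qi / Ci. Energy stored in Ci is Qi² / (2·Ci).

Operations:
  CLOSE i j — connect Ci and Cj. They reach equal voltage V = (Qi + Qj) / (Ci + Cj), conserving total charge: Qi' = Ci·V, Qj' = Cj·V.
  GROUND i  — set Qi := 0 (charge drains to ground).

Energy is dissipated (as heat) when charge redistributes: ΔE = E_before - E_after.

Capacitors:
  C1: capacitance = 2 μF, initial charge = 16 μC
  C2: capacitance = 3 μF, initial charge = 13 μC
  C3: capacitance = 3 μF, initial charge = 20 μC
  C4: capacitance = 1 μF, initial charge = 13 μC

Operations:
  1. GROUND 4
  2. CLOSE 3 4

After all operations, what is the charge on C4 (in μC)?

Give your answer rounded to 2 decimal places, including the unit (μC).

Answer: 5.00 μC

Derivation:
Initial: C1(2μF, Q=16μC, V=8.00V), C2(3μF, Q=13μC, V=4.33V), C3(3μF, Q=20μC, V=6.67V), C4(1μF, Q=13μC, V=13.00V)
Op 1: GROUND 4: Q4=0; energy lost=84.500
Op 2: CLOSE 3-4: Q_total=20.00, C_total=4.00, V=5.00; Q3=15.00, Q4=5.00; dissipated=16.667
Final charges: Q1=16.00, Q2=13.00, Q3=15.00, Q4=5.00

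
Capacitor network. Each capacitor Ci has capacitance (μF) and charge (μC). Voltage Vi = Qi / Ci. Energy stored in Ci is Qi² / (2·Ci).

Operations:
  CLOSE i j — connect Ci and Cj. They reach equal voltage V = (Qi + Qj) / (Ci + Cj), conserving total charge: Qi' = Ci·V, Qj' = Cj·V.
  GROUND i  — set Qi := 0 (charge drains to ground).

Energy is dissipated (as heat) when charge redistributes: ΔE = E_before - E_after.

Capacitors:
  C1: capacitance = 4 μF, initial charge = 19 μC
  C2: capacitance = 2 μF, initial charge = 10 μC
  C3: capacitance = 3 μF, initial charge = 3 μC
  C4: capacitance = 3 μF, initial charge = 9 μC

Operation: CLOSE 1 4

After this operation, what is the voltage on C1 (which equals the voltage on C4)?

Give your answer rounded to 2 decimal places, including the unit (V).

Answer: 4.00 V

Derivation:
Initial: C1(4μF, Q=19μC, V=4.75V), C2(2μF, Q=10μC, V=5.00V), C3(3μF, Q=3μC, V=1.00V), C4(3μF, Q=9μC, V=3.00V)
Op 1: CLOSE 1-4: Q_total=28.00, C_total=7.00, V=4.00; Q1=16.00, Q4=12.00; dissipated=2.625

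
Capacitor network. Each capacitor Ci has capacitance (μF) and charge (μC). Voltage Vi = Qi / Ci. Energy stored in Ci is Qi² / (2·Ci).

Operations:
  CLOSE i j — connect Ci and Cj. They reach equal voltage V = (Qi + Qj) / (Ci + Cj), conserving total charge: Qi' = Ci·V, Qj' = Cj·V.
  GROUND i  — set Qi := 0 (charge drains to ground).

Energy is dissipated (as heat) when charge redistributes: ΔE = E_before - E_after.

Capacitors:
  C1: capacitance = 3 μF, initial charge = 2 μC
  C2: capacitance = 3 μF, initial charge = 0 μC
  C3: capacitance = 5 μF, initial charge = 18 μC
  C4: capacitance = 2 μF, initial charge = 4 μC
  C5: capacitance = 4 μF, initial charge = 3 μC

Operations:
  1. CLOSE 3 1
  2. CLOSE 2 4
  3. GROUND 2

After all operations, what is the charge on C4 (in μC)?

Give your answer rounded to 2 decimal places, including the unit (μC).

Answer: 1.60 μC

Derivation:
Initial: C1(3μF, Q=2μC, V=0.67V), C2(3μF, Q=0μC, V=0.00V), C3(5μF, Q=18μC, V=3.60V), C4(2μF, Q=4μC, V=2.00V), C5(4μF, Q=3μC, V=0.75V)
Op 1: CLOSE 3-1: Q_total=20.00, C_total=8.00, V=2.50; Q3=12.50, Q1=7.50; dissipated=8.067
Op 2: CLOSE 2-4: Q_total=4.00, C_total=5.00, V=0.80; Q2=2.40, Q4=1.60; dissipated=2.400
Op 3: GROUND 2: Q2=0; energy lost=0.960
Final charges: Q1=7.50, Q2=0.00, Q3=12.50, Q4=1.60, Q5=3.00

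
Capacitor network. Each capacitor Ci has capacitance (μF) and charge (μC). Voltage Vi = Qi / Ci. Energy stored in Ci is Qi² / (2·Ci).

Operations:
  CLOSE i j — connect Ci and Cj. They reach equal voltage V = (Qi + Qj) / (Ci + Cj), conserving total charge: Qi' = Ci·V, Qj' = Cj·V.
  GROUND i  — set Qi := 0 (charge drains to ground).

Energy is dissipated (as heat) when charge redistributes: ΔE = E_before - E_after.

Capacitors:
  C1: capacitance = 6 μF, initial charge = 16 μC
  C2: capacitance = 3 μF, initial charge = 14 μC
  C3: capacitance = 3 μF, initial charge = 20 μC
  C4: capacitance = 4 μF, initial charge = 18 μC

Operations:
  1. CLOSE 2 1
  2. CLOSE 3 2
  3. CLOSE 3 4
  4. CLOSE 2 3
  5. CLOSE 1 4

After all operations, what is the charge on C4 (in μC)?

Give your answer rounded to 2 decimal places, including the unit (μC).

Answer: 15.54 μC

Derivation:
Initial: C1(6μF, Q=16μC, V=2.67V), C2(3μF, Q=14μC, V=4.67V), C3(3μF, Q=20μC, V=6.67V), C4(4μF, Q=18μC, V=4.50V)
Op 1: CLOSE 2-1: Q_total=30.00, C_total=9.00, V=3.33; Q2=10.00, Q1=20.00; dissipated=4.000
Op 2: CLOSE 3-2: Q_total=30.00, C_total=6.00, V=5.00; Q3=15.00, Q2=15.00; dissipated=8.333
Op 3: CLOSE 3-4: Q_total=33.00, C_total=7.00, V=4.71; Q3=14.14, Q4=18.86; dissipated=0.214
Op 4: CLOSE 2-3: Q_total=29.14, C_total=6.00, V=4.86; Q2=14.57, Q3=14.57; dissipated=0.061
Op 5: CLOSE 1-4: Q_total=38.86, C_total=10.00, V=3.89; Q1=23.31, Q4=15.54; dissipated=2.288
Final charges: Q1=23.31, Q2=14.57, Q3=14.57, Q4=15.54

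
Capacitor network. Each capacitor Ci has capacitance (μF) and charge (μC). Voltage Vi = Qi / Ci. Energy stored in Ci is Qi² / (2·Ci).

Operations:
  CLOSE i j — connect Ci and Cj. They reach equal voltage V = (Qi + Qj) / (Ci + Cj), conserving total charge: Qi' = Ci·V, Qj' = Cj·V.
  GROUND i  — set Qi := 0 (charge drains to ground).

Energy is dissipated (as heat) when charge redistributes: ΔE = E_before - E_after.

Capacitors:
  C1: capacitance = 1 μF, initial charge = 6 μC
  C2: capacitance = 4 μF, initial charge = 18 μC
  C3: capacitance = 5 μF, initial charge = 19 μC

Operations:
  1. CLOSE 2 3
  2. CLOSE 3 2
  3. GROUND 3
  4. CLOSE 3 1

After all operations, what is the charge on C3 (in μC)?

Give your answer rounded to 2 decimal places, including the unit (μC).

Initial: C1(1μF, Q=6μC, V=6.00V), C2(4μF, Q=18μC, V=4.50V), C3(5μF, Q=19μC, V=3.80V)
Op 1: CLOSE 2-3: Q_total=37.00, C_total=9.00, V=4.11; Q2=16.44, Q3=20.56; dissipated=0.544
Op 2: CLOSE 3-2: Q_total=37.00, C_total=9.00, V=4.11; Q3=20.56, Q2=16.44; dissipated=0.000
Op 3: GROUND 3: Q3=0; energy lost=42.253
Op 4: CLOSE 3-1: Q_total=6.00, C_total=6.00, V=1.00; Q3=5.00, Q1=1.00; dissipated=15.000
Final charges: Q1=1.00, Q2=16.44, Q3=5.00

Answer: 5.00 μC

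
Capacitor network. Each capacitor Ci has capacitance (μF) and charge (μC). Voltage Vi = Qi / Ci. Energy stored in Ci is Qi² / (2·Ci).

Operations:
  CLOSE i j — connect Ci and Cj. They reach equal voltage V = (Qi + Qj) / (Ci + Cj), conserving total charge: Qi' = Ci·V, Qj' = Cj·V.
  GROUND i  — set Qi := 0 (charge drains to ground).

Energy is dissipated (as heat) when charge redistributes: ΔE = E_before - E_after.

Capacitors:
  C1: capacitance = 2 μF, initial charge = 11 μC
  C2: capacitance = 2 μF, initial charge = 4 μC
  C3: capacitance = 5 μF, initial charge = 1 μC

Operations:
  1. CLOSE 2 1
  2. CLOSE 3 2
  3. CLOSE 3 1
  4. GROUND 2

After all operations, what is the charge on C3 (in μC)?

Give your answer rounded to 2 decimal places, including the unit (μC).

Initial: C1(2μF, Q=11μC, V=5.50V), C2(2μF, Q=4μC, V=2.00V), C3(5μF, Q=1μC, V=0.20V)
Op 1: CLOSE 2-1: Q_total=15.00, C_total=4.00, V=3.75; Q2=7.50, Q1=7.50; dissipated=6.125
Op 2: CLOSE 3-2: Q_total=8.50, C_total=7.00, V=1.21; Q3=6.07, Q2=2.43; dissipated=9.002
Op 3: CLOSE 3-1: Q_total=13.57, C_total=7.00, V=1.94; Q3=9.69, Q1=3.88; dissipated=4.593
Op 4: GROUND 2: Q2=0; energy lost=1.474
Final charges: Q1=3.88, Q2=0.00, Q3=9.69

Answer: 9.69 μC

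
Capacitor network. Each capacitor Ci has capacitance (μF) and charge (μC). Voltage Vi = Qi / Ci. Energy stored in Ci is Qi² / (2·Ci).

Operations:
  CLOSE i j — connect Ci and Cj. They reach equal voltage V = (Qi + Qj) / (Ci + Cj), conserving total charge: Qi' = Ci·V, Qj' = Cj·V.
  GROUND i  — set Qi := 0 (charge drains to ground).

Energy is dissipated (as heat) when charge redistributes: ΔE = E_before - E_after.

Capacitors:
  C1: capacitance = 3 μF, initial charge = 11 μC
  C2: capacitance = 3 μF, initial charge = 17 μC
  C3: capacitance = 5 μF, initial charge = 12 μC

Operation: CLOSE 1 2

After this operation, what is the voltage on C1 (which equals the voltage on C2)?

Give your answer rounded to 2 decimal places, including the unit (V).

Answer: 4.67 V

Derivation:
Initial: C1(3μF, Q=11μC, V=3.67V), C2(3μF, Q=17μC, V=5.67V), C3(5μF, Q=12μC, V=2.40V)
Op 1: CLOSE 1-2: Q_total=28.00, C_total=6.00, V=4.67; Q1=14.00, Q2=14.00; dissipated=3.000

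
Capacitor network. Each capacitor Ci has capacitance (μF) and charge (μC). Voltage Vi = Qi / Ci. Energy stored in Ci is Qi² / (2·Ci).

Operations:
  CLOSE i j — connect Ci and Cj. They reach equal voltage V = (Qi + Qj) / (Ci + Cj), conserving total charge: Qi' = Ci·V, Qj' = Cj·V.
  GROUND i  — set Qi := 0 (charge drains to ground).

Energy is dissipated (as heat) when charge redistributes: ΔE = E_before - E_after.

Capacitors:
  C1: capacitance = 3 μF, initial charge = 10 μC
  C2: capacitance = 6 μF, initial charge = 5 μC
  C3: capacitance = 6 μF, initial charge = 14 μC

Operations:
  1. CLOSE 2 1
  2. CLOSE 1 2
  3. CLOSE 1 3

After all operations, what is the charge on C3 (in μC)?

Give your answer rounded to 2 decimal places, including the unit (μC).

Answer: 12.67 μC

Derivation:
Initial: C1(3μF, Q=10μC, V=3.33V), C2(6μF, Q=5μC, V=0.83V), C3(6μF, Q=14μC, V=2.33V)
Op 1: CLOSE 2-1: Q_total=15.00, C_total=9.00, V=1.67; Q2=10.00, Q1=5.00; dissipated=6.250
Op 2: CLOSE 1-2: Q_total=15.00, C_total=9.00, V=1.67; Q1=5.00, Q2=10.00; dissipated=0.000
Op 3: CLOSE 1-3: Q_total=19.00, C_total=9.00, V=2.11; Q1=6.33, Q3=12.67; dissipated=0.444
Final charges: Q1=6.33, Q2=10.00, Q3=12.67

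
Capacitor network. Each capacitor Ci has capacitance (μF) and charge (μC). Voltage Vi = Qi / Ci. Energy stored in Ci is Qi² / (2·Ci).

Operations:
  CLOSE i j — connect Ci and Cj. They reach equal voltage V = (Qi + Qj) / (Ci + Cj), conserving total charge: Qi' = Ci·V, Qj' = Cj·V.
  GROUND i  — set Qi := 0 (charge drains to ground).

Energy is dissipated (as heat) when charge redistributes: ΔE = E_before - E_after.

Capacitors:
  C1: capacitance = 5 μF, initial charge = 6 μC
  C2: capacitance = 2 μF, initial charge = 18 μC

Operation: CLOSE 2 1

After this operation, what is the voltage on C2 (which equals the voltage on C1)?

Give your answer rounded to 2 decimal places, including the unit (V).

Initial: C1(5μF, Q=6μC, V=1.20V), C2(2μF, Q=18μC, V=9.00V)
Op 1: CLOSE 2-1: Q_total=24.00, C_total=7.00, V=3.43; Q2=6.86, Q1=17.14; dissipated=43.457

Answer: 3.43 V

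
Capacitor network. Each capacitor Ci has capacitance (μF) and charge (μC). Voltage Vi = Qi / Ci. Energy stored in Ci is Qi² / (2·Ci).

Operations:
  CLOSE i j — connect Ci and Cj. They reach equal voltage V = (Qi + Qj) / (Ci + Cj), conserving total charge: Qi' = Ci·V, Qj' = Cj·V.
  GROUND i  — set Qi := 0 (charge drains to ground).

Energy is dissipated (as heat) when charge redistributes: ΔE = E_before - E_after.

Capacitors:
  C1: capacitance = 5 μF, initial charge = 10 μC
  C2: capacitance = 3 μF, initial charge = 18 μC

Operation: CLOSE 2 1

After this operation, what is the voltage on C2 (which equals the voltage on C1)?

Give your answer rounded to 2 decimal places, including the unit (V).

Initial: C1(5μF, Q=10μC, V=2.00V), C2(3μF, Q=18μC, V=6.00V)
Op 1: CLOSE 2-1: Q_total=28.00, C_total=8.00, V=3.50; Q2=10.50, Q1=17.50; dissipated=15.000

Answer: 3.50 V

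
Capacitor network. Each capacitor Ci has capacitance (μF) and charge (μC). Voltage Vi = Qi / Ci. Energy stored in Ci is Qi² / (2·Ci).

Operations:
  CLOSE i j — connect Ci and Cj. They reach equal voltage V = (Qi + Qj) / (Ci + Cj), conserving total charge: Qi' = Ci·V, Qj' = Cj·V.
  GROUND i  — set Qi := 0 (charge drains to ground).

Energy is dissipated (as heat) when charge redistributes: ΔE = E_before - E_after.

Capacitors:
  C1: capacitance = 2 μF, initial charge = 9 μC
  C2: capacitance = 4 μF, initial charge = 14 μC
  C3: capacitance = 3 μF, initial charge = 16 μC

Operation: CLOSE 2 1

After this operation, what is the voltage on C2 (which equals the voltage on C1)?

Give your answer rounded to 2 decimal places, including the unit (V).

Initial: C1(2μF, Q=9μC, V=4.50V), C2(4μF, Q=14μC, V=3.50V), C3(3μF, Q=16μC, V=5.33V)
Op 1: CLOSE 2-1: Q_total=23.00, C_total=6.00, V=3.83; Q2=15.33, Q1=7.67; dissipated=0.667

Answer: 3.83 V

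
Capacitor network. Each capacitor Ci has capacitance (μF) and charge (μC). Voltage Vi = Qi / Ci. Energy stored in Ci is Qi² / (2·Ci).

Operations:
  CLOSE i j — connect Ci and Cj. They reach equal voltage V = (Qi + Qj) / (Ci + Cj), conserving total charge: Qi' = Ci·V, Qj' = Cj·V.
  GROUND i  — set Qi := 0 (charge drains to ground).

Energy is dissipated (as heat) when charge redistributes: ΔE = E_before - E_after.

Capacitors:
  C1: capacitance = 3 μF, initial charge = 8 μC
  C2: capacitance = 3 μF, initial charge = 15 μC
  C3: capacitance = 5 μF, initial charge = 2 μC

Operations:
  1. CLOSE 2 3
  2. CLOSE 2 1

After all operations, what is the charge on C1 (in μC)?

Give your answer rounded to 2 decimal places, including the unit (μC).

Answer: 7.19 μC

Derivation:
Initial: C1(3μF, Q=8μC, V=2.67V), C2(3μF, Q=15μC, V=5.00V), C3(5μF, Q=2μC, V=0.40V)
Op 1: CLOSE 2-3: Q_total=17.00, C_total=8.00, V=2.12; Q2=6.38, Q3=10.62; dissipated=19.837
Op 2: CLOSE 2-1: Q_total=14.38, C_total=6.00, V=2.40; Q2=7.19, Q1=7.19; dissipated=0.220
Final charges: Q1=7.19, Q2=7.19, Q3=10.62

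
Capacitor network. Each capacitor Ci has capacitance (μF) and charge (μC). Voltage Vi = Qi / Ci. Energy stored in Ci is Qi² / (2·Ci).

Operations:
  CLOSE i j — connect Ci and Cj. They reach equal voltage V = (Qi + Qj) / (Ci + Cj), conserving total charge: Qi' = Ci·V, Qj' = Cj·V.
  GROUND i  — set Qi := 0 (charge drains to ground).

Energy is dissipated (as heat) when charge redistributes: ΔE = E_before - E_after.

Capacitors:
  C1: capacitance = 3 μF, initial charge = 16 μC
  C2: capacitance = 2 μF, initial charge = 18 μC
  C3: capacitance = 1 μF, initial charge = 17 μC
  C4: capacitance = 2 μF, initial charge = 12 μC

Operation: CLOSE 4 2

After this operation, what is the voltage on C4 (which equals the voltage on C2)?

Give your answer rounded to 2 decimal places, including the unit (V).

Answer: 7.50 V

Derivation:
Initial: C1(3μF, Q=16μC, V=5.33V), C2(2μF, Q=18μC, V=9.00V), C3(1μF, Q=17μC, V=17.00V), C4(2μF, Q=12μC, V=6.00V)
Op 1: CLOSE 4-2: Q_total=30.00, C_total=4.00, V=7.50; Q4=15.00, Q2=15.00; dissipated=4.500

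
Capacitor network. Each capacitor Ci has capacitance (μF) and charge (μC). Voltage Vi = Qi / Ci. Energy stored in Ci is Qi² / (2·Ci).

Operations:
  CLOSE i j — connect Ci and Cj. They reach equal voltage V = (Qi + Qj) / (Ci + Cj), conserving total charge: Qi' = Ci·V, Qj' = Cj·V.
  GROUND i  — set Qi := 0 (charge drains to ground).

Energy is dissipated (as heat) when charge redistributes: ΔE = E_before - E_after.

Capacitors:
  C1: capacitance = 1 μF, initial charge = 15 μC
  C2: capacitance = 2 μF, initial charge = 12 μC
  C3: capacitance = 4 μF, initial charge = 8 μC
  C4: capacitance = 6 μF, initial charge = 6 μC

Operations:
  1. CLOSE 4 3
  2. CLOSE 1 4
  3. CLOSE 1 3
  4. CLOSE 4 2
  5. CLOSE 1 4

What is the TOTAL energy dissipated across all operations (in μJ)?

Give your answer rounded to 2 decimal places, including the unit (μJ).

Answer: 89.38 μJ

Derivation:
Initial: C1(1μF, Q=15μC, V=15.00V), C2(2μF, Q=12μC, V=6.00V), C3(4μF, Q=8μC, V=2.00V), C4(6μF, Q=6μC, V=1.00V)
Op 1: CLOSE 4-3: Q_total=14.00, C_total=10.00, V=1.40; Q4=8.40, Q3=5.60; dissipated=1.200
Op 2: CLOSE 1-4: Q_total=23.40, C_total=7.00, V=3.34; Q1=3.34, Q4=20.06; dissipated=79.269
Op 3: CLOSE 1-3: Q_total=8.94, C_total=5.00, V=1.79; Q1=1.79, Q3=7.15; dissipated=1.510
Op 4: CLOSE 4-2: Q_total=32.06, C_total=8.00, V=4.01; Q4=24.04, Q2=8.01; dissipated=5.295
Op 5: CLOSE 1-4: Q_total=25.83, C_total=7.00, V=3.69; Q1=3.69, Q4=22.14; dissipated=2.109
Total dissipated: 89.383 μJ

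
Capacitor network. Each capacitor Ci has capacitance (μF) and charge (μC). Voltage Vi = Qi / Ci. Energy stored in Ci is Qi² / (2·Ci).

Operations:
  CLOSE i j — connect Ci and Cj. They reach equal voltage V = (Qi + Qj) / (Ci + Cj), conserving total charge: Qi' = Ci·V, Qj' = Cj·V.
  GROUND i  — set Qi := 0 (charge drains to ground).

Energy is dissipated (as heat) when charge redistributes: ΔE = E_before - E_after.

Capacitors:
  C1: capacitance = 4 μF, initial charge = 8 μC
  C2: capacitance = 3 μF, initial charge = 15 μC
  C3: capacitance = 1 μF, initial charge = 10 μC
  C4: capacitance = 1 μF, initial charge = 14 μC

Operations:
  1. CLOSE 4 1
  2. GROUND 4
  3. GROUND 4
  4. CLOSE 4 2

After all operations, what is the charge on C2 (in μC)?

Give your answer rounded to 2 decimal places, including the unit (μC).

Initial: C1(4μF, Q=8μC, V=2.00V), C2(3μF, Q=15μC, V=5.00V), C3(1μF, Q=10μC, V=10.00V), C4(1μF, Q=14μC, V=14.00V)
Op 1: CLOSE 4-1: Q_total=22.00, C_total=5.00, V=4.40; Q4=4.40, Q1=17.60; dissipated=57.600
Op 2: GROUND 4: Q4=0; energy lost=9.680
Op 3: GROUND 4: Q4=0; energy lost=0.000
Op 4: CLOSE 4-2: Q_total=15.00, C_total=4.00, V=3.75; Q4=3.75, Q2=11.25; dissipated=9.375
Final charges: Q1=17.60, Q2=11.25, Q3=10.00, Q4=3.75

Answer: 11.25 μC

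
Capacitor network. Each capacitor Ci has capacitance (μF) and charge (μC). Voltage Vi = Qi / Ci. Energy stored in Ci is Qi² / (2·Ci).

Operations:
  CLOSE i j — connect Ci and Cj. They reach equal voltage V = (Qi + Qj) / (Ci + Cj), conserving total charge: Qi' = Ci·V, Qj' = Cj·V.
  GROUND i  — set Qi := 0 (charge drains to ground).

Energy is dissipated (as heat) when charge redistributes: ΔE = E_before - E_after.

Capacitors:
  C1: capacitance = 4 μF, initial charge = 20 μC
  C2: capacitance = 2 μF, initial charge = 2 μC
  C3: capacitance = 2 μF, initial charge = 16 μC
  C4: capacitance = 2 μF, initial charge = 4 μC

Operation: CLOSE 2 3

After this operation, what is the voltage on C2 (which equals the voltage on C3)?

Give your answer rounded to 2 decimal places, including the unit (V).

Initial: C1(4μF, Q=20μC, V=5.00V), C2(2μF, Q=2μC, V=1.00V), C3(2μF, Q=16μC, V=8.00V), C4(2μF, Q=4μC, V=2.00V)
Op 1: CLOSE 2-3: Q_total=18.00, C_total=4.00, V=4.50; Q2=9.00, Q3=9.00; dissipated=24.500

Answer: 4.50 V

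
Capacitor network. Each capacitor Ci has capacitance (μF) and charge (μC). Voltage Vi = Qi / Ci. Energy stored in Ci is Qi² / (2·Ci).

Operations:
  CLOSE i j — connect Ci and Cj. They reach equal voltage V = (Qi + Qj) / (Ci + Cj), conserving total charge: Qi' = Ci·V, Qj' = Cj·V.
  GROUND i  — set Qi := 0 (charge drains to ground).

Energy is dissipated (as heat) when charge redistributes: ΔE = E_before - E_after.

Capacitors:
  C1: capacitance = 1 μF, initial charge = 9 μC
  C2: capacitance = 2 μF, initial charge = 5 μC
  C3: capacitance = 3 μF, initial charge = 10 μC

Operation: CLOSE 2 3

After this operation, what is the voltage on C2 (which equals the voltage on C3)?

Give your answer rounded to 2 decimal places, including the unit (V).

Answer: 3.00 V

Derivation:
Initial: C1(1μF, Q=9μC, V=9.00V), C2(2μF, Q=5μC, V=2.50V), C3(3μF, Q=10μC, V=3.33V)
Op 1: CLOSE 2-3: Q_total=15.00, C_total=5.00, V=3.00; Q2=6.00, Q3=9.00; dissipated=0.417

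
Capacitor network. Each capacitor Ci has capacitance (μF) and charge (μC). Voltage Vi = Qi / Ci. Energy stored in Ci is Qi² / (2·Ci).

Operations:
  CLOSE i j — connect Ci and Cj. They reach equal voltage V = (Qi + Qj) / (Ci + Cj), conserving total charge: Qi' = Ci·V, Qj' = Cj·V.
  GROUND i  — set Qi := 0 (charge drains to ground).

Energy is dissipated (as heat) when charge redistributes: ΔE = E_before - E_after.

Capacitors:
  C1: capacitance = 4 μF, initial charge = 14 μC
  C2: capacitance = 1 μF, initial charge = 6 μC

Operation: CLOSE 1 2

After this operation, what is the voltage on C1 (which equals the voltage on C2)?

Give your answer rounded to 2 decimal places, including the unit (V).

Answer: 4.00 V

Derivation:
Initial: C1(4μF, Q=14μC, V=3.50V), C2(1μF, Q=6μC, V=6.00V)
Op 1: CLOSE 1-2: Q_total=20.00, C_total=5.00, V=4.00; Q1=16.00, Q2=4.00; dissipated=2.500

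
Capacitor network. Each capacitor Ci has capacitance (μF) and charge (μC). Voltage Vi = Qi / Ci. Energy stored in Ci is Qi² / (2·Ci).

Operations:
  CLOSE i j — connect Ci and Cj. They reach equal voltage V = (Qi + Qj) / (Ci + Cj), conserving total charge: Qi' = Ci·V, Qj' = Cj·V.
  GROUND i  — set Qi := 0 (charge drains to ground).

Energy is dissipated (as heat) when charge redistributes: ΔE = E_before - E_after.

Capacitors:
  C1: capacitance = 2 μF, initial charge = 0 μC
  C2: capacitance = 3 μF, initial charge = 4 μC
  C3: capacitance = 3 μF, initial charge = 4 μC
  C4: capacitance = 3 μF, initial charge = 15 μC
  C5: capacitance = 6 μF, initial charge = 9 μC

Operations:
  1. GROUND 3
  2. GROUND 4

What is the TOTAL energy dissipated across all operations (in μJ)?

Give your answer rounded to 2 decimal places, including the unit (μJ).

Answer: 40.17 μJ

Derivation:
Initial: C1(2μF, Q=0μC, V=0.00V), C2(3μF, Q=4μC, V=1.33V), C3(3μF, Q=4μC, V=1.33V), C4(3μF, Q=15μC, V=5.00V), C5(6μF, Q=9μC, V=1.50V)
Op 1: GROUND 3: Q3=0; energy lost=2.667
Op 2: GROUND 4: Q4=0; energy lost=37.500
Total dissipated: 40.167 μJ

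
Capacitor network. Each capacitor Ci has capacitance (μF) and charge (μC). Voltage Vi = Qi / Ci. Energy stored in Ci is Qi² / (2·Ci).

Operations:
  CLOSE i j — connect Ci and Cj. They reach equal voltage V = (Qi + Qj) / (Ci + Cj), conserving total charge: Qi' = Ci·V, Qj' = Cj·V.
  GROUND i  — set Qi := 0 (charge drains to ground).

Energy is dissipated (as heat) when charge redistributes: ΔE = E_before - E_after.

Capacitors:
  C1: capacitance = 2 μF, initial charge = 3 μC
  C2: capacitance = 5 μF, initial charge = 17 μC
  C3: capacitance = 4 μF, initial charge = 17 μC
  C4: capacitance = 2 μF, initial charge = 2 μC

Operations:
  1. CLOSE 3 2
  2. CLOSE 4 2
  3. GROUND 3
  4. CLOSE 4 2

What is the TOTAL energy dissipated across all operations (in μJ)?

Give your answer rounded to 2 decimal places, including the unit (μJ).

Initial: C1(2μF, Q=3μC, V=1.50V), C2(5μF, Q=17μC, V=3.40V), C3(4μF, Q=17μC, V=4.25V), C4(2μF, Q=2μC, V=1.00V)
Op 1: CLOSE 3-2: Q_total=34.00, C_total=9.00, V=3.78; Q3=15.11, Q2=18.89; dissipated=0.803
Op 2: CLOSE 4-2: Q_total=20.89, C_total=7.00, V=2.98; Q4=5.97, Q2=14.92; dissipated=5.511
Op 3: GROUND 3: Q3=0; energy lost=28.543
Op 4: CLOSE 4-2: Q_total=20.89, C_total=7.00, V=2.98; Q4=5.97, Q2=14.92; dissipated=0.000
Total dissipated: 34.857 μJ

Answer: 34.86 μJ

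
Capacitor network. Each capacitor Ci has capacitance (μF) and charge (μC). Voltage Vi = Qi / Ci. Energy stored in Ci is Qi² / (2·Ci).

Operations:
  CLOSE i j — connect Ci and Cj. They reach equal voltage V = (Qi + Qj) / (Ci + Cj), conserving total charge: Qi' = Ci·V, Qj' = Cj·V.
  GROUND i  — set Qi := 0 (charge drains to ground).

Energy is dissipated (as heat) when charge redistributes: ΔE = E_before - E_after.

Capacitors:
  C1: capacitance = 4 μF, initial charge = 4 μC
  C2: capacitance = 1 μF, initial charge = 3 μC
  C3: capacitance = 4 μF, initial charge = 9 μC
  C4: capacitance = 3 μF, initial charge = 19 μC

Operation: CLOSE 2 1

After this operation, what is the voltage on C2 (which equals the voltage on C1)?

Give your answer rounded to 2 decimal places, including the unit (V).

Initial: C1(4μF, Q=4μC, V=1.00V), C2(1μF, Q=3μC, V=3.00V), C3(4μF, Q=9μC, V=2.25V), C4(3μF, Q=19μC, V=6.33V)
Op 1: CLOSE 2-1: Q_total=7.00, C_total=5.00, V=1.40; Q2=1.40, Q1=5.60; dissipated=1.600

Answer: 1.40 V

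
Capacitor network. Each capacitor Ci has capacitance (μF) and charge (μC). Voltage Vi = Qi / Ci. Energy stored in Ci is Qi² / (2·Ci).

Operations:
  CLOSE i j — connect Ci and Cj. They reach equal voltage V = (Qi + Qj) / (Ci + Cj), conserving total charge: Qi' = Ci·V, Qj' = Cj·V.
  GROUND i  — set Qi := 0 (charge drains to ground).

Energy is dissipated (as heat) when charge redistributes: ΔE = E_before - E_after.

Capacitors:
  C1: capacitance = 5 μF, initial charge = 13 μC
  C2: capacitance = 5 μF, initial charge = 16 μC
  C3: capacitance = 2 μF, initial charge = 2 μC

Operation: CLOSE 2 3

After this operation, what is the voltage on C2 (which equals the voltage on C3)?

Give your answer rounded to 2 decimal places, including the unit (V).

Answer: 2.57 V

Derivation:
Initial: C1(5μF, Q=13μC, V=2.60V), C2(5μF, Q=16μC, V=3.20V), C3(2μF, Q=2μC, V=1.00V)
Op 1: CLOSE 2-3: Q_total=18.00, C_total=7.00, V=2.57; Q2=12.86, Q3=5.14; dissipated=3.457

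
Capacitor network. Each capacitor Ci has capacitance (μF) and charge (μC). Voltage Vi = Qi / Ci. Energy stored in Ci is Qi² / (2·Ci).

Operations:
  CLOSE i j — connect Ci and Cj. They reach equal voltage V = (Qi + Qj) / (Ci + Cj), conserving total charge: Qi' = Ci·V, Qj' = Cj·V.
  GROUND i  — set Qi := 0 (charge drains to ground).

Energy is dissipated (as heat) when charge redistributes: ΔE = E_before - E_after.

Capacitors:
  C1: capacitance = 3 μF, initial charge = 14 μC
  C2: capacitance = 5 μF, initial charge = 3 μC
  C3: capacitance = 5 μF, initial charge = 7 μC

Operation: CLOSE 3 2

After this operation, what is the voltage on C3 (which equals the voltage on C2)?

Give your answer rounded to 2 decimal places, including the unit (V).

Initial: C1(3μF, Q=14μC, V=4.67V), C2(5μF, Q=3μC, V=0.60V), C3(5μF, Q=7μC, V=1.40V)
Op 1: CLOSE 3-2: Q_total=10.00, C_total=10.00, V=1.00; Q3=5.00, Q2=5.00; dissipated=0.800

Answer: 1.00 V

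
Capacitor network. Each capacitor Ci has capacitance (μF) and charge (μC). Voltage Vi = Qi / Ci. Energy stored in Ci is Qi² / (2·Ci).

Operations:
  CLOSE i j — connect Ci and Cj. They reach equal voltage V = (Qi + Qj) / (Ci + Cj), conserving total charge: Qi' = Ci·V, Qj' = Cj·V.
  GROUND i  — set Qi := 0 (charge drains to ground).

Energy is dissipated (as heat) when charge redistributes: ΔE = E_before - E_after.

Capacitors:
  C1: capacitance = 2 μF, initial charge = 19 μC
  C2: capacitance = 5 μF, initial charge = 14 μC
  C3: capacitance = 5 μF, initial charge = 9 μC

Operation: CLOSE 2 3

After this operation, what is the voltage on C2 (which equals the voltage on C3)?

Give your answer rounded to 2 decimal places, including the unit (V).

Initial: C1(2μF, Q=19μC, V=9.50V), C2(5μF, Q=14μC, V=2.80V), C3(5μF, Q=9μC, V=1.80V)
Op 1: CLOSE 2-3: Q_total=23.00, C_total=10.00, V=2.30; Q2=11.50, Q3=11.50; dissipated=1.250

Answer: 2.30 V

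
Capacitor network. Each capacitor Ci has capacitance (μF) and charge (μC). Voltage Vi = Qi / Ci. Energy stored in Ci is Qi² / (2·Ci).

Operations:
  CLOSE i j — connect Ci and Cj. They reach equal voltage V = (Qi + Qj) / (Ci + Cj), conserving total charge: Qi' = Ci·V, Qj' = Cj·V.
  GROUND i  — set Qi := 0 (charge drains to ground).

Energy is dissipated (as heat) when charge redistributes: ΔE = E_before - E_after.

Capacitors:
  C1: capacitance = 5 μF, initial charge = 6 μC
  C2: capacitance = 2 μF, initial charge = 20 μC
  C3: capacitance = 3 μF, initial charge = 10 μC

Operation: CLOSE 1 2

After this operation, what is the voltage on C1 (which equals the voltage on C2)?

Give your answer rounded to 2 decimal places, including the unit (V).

Initial: C1(5μF, Q=6μC, V=1.20V), C2(2μF, Q=20μC, V=10.00V), C3(3μF, Q=10μC, V=3.33V)
Op 1: CLOSE 1-2: Q_total=26.00, C_total=7.00, V=3.71; Q1=18.57, Q2=7.43; dissipated=55.314

Answer: 3.71 V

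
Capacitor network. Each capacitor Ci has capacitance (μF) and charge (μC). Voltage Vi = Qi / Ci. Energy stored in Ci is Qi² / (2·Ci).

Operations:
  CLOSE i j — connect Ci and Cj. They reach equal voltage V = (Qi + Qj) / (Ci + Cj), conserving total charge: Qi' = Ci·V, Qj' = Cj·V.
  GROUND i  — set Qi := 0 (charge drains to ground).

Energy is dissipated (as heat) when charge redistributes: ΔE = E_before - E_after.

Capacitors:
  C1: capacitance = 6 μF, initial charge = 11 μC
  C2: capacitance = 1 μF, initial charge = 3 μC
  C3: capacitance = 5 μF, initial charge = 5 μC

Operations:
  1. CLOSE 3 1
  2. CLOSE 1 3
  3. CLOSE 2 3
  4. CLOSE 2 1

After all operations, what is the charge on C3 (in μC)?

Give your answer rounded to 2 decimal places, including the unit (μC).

Answer: 8.56 μC

Derivation:
Initial: C1(6μF, Q=11μC, V=1.83V), C2(1μF, Q=3μC, V=3.00V), C3(5μF, Q=5μC, V=1.00V)
Op 1: CLOSE 3-1: Q_total=16.00, C_total=11.00, V=1.45; Q3=7.27, Q1=8.73; dissipated=0.947
Op 2: CLOSE 1-3: Q_total=16.00, C_total=11.00, V=1.45; Q1=8.73, Q3=7.27; dissipated=0.000
Op 3: CLOSE 2-3: Q_total=10.27, C_total=6.00, V=1.71; Q2=1.71, Q3=8.56; dissipated=0.995
Op 4: CLOSE 2-1: Q_total=10.44, C_total=7.00, V=1.49; Q2=1.49, Q1=8.95; dissipated=0.028
Final charges: Q1=8.95, Q2=1.49, Q3=8.56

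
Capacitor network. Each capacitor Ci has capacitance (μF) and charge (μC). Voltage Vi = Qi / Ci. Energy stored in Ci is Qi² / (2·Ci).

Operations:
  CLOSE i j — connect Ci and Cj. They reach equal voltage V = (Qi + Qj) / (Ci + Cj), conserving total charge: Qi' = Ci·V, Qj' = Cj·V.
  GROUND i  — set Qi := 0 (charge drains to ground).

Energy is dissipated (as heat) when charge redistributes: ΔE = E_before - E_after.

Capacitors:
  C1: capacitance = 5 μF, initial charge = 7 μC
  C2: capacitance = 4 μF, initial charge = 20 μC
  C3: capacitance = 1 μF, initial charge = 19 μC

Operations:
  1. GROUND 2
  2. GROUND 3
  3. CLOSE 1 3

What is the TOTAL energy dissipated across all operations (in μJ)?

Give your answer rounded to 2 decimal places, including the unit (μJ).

Answer: 231.32 μJ

Derivation:
Initial: C1(5μF, Q=7μC, V=1.40V), C2(4μF, Q=20μC, V=5.00V), C3(1μF, Q=19μC, V=19.00V)
Op 1: GROUND 2: Q2=0; energy lost=50.000
Op 2: GROUND 3: Q3=0; energy lost=180.500
Op 3: CLOSE 1-3: Q_total=7.00, C_total=6.00, V=1.17; Q1=5.83, Q3=1.17; dissipated=0.817
Total dissipated: 231.317 μJ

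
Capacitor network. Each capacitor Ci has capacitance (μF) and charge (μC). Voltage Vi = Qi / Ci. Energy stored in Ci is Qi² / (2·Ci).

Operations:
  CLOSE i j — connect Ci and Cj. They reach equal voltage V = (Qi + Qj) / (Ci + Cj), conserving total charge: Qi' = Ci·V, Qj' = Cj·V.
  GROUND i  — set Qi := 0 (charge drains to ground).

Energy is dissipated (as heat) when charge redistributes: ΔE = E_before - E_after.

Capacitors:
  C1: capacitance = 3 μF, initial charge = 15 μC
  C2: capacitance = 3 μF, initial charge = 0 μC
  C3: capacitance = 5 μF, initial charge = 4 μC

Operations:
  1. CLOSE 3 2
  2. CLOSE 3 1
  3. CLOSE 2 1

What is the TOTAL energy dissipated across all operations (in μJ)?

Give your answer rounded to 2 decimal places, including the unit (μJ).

Answer: 21.72 μJ

Derivation:
Initial: C1(3μF, Q=15μC, V=5.00V), C2(3μF, Q=0μC, V=0.00V), C3(5μF, Q=4μC, V=0.80V)
Op 1: CLOSE 3-2: Q_total=4.00, C_total=8.00, V=0.50; Q3=2.50, Q2=1.50; dissipated=0.600
Op 2: CLOSE 3-1: Q_total=17.50, C_total=8.00, V=2.19; Q3=10.94, Q1=6.56; dissipated=18.984
Op 3: CLOSE 2-1: Q_total=8.06, C_total=6.00, V=1.34; Q2=4.03, Q1=4.03; dissipated=2.136
Total dissipated: 21.720 μJ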